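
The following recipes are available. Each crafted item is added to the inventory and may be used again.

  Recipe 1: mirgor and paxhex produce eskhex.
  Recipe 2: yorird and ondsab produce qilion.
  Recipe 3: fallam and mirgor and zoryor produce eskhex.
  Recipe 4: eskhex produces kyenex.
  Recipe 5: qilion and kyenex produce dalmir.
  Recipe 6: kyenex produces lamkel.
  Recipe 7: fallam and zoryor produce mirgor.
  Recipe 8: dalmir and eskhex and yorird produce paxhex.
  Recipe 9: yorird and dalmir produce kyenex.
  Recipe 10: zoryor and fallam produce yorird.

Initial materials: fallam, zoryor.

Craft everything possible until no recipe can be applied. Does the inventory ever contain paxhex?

No

paxhex would need dalmir, eskhex, and yorird (Recipe 8), but dalmir is never obtained.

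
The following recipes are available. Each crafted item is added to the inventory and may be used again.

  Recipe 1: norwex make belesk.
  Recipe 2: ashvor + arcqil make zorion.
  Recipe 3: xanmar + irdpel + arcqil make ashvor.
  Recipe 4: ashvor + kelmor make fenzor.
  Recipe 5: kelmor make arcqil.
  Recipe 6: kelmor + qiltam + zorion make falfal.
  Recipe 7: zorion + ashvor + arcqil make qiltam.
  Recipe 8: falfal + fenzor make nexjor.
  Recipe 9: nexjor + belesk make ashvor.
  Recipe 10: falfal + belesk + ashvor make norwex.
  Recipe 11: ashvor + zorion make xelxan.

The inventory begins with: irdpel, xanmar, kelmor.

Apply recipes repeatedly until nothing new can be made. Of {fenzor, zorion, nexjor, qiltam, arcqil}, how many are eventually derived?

kelmor → arcqil (Recipe 5).
xanmar + irdpel + arcqil → ashvor (Recipe 3).
ashvor + kelmor → fenzor (Recipe 4).
ashvor + arcqil → zorion (Recipe 2).
zorion + ashvor + arcqil → qiltam (Recipe 7).
kelmor + qiltam + zorion → falfal (Recipe 6).
falfal + fenzor → nexjor (Recipe 8).
fenzor: reached.
zorion: reached.
nexjor: reached.
qiltam: reached.
arcqil: reached.
All 5 are reached.

5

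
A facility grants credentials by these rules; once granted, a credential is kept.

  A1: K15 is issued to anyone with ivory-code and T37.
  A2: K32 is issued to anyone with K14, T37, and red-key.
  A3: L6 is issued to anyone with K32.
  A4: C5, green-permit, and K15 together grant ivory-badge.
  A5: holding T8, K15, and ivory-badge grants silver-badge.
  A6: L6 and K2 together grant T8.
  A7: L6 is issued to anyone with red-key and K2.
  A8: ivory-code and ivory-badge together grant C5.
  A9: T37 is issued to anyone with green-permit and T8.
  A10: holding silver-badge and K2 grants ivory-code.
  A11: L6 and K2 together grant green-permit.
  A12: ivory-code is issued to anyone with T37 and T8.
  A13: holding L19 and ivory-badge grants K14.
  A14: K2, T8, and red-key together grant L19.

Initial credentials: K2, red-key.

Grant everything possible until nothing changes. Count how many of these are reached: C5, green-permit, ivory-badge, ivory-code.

2

Holding red-key and K2 grants L6 (A7).
Holding L6 and K2 grants green-permit (A11).
Holding L6 and K2 grants T8 (A6).
Holding green-permit and T8 grants T37 (A9).
Holding T37 and T8 grants ivory-code (A12).
C5 would need ivory-code and ivory-badge (A8), but ivory-badge is never granted.
green-permit: reached.
ivory-badge would need C5, green-permit, and K15 (A4), but C5 is never granted.
ivory-code: reached.
Reached: green-permit and ivory-code — 2 of the 4.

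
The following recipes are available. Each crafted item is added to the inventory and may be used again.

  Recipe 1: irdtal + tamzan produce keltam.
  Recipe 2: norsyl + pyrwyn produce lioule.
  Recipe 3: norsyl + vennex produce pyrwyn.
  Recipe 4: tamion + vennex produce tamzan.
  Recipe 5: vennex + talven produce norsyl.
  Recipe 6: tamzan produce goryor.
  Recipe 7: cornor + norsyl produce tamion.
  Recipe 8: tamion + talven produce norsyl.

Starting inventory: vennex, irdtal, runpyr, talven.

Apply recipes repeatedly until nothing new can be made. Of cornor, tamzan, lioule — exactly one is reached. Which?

Using Recipe 5, vennex and talven make norsyl.
norsyl + vennex → pyrwyn (Recipe 3).
Using Recipe 2, norsyl and pyrwyn make lioule.
tamzan would need tamion and vennex (Recipe 4), but tamion is never obtained. No rule produces cornor, and it is not given.

lioule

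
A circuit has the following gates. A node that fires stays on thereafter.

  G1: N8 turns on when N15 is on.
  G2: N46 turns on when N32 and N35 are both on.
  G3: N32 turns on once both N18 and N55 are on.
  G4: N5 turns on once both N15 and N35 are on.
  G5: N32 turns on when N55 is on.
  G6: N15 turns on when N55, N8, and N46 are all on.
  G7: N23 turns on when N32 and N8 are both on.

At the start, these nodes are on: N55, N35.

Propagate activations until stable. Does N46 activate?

Yes

N55 is on, so N32 turns on (G5).
G2: N32 and N35 on → N46 on.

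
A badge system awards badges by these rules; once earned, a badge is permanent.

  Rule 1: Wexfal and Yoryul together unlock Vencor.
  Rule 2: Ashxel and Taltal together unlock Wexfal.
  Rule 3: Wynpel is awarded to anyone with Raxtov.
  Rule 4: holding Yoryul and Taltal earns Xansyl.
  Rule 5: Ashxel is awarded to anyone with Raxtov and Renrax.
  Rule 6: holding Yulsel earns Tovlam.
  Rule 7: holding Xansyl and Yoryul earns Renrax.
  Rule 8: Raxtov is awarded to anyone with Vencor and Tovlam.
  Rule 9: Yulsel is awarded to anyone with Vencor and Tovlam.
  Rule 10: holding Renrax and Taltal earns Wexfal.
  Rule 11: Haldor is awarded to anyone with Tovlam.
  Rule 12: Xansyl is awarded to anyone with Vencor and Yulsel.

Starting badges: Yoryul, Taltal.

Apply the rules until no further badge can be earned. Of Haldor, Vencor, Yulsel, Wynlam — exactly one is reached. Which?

With Yoryul and Taltal, Xansyl is earned (Rule 4).
With Xansyl and Yoryul, Renrax is earned (Rule 7).
With Renrax and Taltal, Wexfal is earned (Rule 10).
With Wexfal and Yoryul, Vencor is earned (Rule 1).
Haldor would need Tovlam (Rule 11), but Tovlam is never earned. No rule produces Wynlam, and it is not given. Yulsel would need Vencor and Tovlam (Rule 9), but Tovlam is never earned.

Vencor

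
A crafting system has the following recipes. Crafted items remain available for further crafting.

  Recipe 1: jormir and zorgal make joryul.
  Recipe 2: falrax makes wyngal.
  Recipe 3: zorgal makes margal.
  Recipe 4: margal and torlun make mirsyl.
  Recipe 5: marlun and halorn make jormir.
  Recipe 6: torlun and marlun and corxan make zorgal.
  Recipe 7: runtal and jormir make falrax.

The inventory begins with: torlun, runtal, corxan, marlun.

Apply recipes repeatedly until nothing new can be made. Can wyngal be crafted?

wyngal would need falrax (Recipe 2), but falrax is never obtained.

No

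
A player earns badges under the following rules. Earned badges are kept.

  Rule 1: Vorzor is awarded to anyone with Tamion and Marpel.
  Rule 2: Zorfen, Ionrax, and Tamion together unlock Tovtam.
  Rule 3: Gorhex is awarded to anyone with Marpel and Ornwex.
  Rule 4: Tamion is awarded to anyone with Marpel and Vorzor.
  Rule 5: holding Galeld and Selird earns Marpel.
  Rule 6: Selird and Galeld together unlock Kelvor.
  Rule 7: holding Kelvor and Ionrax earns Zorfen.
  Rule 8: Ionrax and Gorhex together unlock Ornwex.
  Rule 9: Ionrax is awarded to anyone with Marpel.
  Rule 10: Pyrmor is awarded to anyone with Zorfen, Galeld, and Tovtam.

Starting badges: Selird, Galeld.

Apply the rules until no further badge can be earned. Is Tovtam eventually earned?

No

Tovtam would need Zorfen, Ionrax, and Tamion (Rule 2), but Tamion is never earned.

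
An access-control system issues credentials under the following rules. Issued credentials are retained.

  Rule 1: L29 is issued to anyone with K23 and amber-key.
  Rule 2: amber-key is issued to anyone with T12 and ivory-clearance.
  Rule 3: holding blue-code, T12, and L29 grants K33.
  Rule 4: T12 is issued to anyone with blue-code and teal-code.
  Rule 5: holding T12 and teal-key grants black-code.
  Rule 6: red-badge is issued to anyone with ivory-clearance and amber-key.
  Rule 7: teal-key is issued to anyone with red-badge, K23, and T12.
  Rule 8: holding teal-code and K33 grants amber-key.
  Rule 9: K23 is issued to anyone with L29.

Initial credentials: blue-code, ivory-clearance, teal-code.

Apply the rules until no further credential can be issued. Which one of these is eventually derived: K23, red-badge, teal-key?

Holding blue-code and teal-code grants T12 (Rule 4).
Holding T12 and ivory-clearance grants amber-key (Rule 2).
Holding ivory-clearance and amber-key grants red-badge (Rule 6).
K23 would need L29 (Rule 9), but L29 is never granted. teal-key would need red-badge, K23, and T12 (Rule 7), but K23 is never granted.

red-badge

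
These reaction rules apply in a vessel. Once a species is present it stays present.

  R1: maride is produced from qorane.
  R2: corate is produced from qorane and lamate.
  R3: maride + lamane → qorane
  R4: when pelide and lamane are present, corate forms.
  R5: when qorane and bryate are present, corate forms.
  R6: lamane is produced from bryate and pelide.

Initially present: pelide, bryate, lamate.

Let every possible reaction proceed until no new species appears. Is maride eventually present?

No

maride would need qorane (R1), but qorane never forms.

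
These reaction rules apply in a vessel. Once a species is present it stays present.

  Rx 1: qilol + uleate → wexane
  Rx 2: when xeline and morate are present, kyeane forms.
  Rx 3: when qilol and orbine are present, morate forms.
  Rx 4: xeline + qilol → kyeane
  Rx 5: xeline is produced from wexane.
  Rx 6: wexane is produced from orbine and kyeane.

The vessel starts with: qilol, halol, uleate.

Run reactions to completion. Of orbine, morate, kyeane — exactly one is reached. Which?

qilol and uleate present → wexane forms (Rx 1).
wexane present → xeline forms (Rx 5).
xeline and qilol present → kyeane forms (Rx 4).
No rule produces orbine, and it is not given. morate would need qilol and orbine (Rx 3), but orbine never forms.

kyeane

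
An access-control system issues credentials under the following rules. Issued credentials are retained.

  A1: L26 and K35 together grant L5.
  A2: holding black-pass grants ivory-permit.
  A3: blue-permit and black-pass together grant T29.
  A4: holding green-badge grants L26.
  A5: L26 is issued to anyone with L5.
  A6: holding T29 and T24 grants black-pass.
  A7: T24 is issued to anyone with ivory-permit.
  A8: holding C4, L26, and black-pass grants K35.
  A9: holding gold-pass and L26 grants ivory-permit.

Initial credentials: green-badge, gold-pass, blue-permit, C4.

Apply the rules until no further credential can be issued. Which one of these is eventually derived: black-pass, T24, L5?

T24

Holding green-badge grants L26 (A4).
Holding gold-pass and L26 grants ivory-permit (A9).
Holding ivory-permit grants T24 (A7).
L5 would need L26 and K35 (A1), but K35 is never granted. black-pass would need T29 and T24 (A6), but T29 is never granted.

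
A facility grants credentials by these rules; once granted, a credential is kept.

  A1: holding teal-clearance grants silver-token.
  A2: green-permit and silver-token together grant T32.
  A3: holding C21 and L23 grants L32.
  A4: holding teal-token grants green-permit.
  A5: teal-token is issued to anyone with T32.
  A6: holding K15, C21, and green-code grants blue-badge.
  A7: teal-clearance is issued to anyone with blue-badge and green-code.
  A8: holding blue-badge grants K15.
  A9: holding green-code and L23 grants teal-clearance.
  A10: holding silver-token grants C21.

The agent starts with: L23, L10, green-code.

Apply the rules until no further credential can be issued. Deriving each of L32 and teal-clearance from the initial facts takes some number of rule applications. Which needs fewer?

teal-clearance: Holding green-code and L23 grants teal-clearance (A9). [1 rule application]
L32: Holding green-code and L23 grants teal-clearance (A9). Holding teal-clearance grants silver-token (A1). Holding silver-token grants C21 (A10). Holding C21 and L23 grants L32 (A3). [4 rule applications]
teal-clearance needs fewer.

teal-clearance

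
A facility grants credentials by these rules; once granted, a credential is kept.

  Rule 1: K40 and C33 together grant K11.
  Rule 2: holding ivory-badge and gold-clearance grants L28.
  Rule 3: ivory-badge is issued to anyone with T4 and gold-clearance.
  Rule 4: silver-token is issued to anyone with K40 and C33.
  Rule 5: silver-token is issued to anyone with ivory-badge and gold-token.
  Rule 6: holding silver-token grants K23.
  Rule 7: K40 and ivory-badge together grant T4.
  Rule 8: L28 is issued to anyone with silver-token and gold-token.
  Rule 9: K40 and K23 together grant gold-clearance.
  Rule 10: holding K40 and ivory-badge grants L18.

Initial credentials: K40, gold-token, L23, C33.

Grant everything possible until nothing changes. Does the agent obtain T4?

No

T4 would need K40 and ivory-badge (Rule 7), but ivory-badge is never granted.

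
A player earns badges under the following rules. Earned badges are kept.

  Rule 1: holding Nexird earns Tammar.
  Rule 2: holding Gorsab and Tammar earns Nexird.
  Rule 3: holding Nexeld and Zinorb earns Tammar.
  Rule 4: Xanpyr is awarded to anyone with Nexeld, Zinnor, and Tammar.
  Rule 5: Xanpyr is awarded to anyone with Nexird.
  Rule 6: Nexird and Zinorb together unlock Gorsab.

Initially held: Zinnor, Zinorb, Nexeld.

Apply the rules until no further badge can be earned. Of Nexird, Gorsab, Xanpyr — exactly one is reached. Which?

With Nexeld and Zinorb, Tammar is earned (Rule 3).
With Nexeld, Zinnor, and Tammar, Xanpyr is earned (Rule 4).
Gorsab would need Nexird and Zinorb (Rule 6), but Nexird is never earned. Nexird would need Gorsab and Tammar (Rule 2), but Gorsab is never earned.

Xanpyr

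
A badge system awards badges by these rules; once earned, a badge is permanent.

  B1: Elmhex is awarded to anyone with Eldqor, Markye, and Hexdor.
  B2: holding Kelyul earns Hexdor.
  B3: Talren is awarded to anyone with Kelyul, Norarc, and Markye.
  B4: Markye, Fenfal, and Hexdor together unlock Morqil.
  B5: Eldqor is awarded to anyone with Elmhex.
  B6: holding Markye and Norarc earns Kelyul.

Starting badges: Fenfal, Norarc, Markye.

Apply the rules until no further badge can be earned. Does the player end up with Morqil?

Yes

With Markye and Norarc, Kelyul is earned (B6).
With Kelyul, Hexdor is earned (B2).
With Markye, Fenfal, and Hexdor, Morqil is earned (B4).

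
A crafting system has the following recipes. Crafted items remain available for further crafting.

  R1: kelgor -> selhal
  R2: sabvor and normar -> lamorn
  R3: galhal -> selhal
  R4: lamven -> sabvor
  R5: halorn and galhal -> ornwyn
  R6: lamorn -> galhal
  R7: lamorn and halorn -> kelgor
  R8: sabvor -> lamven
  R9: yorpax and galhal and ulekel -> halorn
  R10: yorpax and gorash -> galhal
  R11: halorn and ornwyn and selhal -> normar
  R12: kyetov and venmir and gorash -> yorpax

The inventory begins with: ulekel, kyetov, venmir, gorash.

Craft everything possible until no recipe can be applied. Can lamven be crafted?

lamven would need sabvor (R8), but sabvor is never obtained.

No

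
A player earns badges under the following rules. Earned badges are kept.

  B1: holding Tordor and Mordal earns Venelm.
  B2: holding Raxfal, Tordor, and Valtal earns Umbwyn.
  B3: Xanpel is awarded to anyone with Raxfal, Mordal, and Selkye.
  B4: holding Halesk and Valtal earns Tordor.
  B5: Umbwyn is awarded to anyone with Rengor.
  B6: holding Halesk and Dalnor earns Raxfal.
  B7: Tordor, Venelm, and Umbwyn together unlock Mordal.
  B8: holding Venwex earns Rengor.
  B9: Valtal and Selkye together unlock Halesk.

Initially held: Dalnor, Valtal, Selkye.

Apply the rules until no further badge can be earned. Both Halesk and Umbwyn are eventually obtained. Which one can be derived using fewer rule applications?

Halesk: With Valtal and Selkye, Halesk is earned (B9). [1 rule application]
Umbwyn: With Valtal and Selkye, Halesk is earned (B9). With Halesk and Valtal, Tordor is earned (B4). With Halesk and Dalnor, Raxfal is earned (B6). With Raxfal, Tordor, and Valtal, Umbwyn is earned (B2). [4 rule applications]
Halesk needs fewer.

Halesk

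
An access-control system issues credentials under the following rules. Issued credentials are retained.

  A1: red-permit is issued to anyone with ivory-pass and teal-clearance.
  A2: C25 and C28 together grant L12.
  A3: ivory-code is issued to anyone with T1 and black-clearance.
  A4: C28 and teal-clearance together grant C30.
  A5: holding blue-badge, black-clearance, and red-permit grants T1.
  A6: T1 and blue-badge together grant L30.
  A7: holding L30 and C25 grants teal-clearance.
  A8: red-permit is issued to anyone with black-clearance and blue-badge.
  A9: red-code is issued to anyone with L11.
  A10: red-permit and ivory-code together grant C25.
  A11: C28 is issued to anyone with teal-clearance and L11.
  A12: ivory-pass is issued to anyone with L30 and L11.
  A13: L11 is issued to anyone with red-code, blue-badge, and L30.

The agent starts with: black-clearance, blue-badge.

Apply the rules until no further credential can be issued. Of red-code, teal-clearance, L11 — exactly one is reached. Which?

Holding black-clearance and blue-badge grants red-permit (A8).
Holding blue-badge, black-clearance, and red-permit grants T1 (A5).
Holding T1 and black-clearance grants ivory-code (A3).
Holding T1 and blue-badge grants L30 (A6).
Holding red-permit and ivory-code grants C25 (A10).
Holding L30 and C25 grants teal-clearance (A7).
L11 would need red-code, blue-badge, and L30 (A13), but red-code is never granted. red-code would need L11 (A9), but L11 is never granted.

teal-clearance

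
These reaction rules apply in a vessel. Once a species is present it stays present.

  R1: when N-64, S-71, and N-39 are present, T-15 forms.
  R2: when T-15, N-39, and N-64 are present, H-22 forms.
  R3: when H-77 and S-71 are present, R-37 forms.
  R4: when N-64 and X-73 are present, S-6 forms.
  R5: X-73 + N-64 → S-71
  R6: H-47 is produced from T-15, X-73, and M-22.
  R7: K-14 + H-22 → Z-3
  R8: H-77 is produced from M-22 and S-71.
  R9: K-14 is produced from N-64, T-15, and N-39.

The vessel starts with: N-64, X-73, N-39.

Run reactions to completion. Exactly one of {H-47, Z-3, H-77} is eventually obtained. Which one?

X-73 and N-64 present → S-71 forms (R5).
N-64, S-71, and N-39 present → T-15 forms (R1).
T-15, N-39, and N-64 present → H-22 forms (R2).
N-64, T-15, and N-39 present → K-14 forms (R9).
K-14 and H-22 present → Z-3 forms (R7).
H-77 would need M-22 and S-71 (R8), but M-22 never forms. H-47 would need T-15, X-73, and M-22 (R6), but M-22 never forms.

Z-3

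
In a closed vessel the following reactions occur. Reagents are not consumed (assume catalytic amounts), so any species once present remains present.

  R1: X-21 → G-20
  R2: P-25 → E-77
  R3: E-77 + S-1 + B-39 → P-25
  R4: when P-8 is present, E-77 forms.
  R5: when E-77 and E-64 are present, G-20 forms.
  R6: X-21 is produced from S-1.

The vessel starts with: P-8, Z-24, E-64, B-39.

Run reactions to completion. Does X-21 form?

No

X-21 would need S-1 (R6), but S-1 never forms.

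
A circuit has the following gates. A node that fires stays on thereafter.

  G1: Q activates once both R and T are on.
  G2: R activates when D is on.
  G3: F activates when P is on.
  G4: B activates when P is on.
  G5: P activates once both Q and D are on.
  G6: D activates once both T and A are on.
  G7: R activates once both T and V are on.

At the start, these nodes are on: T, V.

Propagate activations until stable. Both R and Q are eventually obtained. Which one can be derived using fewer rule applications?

R

R: T and V are on, so R activates (G7). [1 rule application]
Q: G7: T and V on → R on. R and T are on, so Q activates (G1). [2 rule applications]
R needs fewer.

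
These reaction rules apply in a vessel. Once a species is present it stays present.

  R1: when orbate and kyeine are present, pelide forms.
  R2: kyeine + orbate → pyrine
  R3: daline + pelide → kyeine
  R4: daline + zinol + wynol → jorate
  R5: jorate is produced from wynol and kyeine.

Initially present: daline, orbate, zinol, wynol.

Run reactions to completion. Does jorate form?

daline, zinol, and wynol present → jorate forms (R4).

Yes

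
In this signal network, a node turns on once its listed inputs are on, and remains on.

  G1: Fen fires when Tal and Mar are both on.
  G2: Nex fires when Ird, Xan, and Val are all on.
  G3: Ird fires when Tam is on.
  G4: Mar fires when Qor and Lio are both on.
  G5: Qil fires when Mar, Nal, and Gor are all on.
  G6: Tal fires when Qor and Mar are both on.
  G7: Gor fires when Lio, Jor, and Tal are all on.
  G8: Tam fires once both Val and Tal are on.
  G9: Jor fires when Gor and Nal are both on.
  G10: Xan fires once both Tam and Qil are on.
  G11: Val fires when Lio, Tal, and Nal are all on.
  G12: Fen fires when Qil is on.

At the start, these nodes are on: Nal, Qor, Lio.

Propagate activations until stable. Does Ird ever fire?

Yes

G4: Qor and Lio on → Mar on.
Qor and Mar are on, so Tal fires (G6).
G11: Lio, Tal, and Nal on → Val on.
G8: Val and Tal on → Tam on.
Tam is on, so Ird fires (G3).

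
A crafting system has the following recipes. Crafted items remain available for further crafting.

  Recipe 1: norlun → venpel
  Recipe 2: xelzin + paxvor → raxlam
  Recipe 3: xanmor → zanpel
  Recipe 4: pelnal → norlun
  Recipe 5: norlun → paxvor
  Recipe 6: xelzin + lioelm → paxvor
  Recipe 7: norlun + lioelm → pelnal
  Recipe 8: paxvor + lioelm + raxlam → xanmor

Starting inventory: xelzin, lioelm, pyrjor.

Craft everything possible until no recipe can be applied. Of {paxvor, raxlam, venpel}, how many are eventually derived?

Using Recipe 6, xelzin and lioelm make paxvor.
xelzin + paxvor → raxlam (Recipe 2).
paxvor: reached.
raxlam: reached.
venpel would need norlun (Recipe 1), but norlun is never obtained.
Reached: paxvor and raxlam — 2 of the 3.

2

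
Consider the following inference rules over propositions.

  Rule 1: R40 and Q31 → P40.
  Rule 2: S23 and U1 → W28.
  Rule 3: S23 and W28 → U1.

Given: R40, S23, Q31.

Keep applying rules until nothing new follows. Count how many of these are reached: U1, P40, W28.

1

R40 and Q31 hold, so P40 follows (Rule 1).
U1 would need S23 and W28 (Rule 3), but W28 is never established.
P40: reached.
W28 would need S23 and U1 (Rule 2), but U1 is never established.
Reached: P40 — 1 of the 3.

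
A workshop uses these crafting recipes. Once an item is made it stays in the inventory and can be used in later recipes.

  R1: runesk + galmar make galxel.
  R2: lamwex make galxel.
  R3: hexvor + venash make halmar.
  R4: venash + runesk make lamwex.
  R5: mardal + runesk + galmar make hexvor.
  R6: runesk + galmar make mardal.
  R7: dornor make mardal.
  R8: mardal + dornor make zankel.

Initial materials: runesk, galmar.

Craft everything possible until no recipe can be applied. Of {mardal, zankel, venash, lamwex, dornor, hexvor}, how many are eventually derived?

2

Using R6, runesk and galmar make mardal.
Using R5, mardal, runesk, and galmar make hexvor.
mardal: reached.
zankel would need mardal and dornor (R8), but dornor is never obtained.
No rule produces venash, and it is not given.
lamwex would need venash and runesk (R4), but venash is never obtained.
No rule produces dornor, and it is not given.
hexvor: reached.
Reached: mardal and hexvor — 2 of the 6.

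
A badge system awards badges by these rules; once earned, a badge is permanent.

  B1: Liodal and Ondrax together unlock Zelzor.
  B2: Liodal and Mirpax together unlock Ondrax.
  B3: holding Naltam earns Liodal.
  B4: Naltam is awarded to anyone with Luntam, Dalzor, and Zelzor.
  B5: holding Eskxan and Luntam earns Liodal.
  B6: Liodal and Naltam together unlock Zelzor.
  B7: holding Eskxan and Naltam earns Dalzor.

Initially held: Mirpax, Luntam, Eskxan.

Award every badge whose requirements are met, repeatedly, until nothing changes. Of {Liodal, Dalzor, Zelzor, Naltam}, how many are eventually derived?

2

With Eskxan and Luntam, Liodal is earned (B5).
With Liodal and Mirpax, Ondrax is earned (B2).
With Liodal and Ondrax, Zelzor is earned (B1).
Liodal: reached.
Dalzor would need Eskxan and Naltam (B7), but Naltam is never earned.
Zelzor: reached.
Naltam would need Luntam, Dalzor, and Zelzor (B4), but Dalzor is never earned.
Reached: Liodal and Zelzor — 2 of the 4.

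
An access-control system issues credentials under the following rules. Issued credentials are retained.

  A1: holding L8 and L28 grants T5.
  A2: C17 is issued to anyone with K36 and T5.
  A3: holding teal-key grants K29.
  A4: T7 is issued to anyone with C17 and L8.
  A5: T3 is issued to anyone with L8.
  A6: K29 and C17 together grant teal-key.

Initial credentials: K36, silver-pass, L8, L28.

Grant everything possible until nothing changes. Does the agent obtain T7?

Yes

Holding L8 and L28 grants T5 (A1).
Holding K36 and T5 grants C17 (A2).
Holding C17 and L8 grants T7 (A4).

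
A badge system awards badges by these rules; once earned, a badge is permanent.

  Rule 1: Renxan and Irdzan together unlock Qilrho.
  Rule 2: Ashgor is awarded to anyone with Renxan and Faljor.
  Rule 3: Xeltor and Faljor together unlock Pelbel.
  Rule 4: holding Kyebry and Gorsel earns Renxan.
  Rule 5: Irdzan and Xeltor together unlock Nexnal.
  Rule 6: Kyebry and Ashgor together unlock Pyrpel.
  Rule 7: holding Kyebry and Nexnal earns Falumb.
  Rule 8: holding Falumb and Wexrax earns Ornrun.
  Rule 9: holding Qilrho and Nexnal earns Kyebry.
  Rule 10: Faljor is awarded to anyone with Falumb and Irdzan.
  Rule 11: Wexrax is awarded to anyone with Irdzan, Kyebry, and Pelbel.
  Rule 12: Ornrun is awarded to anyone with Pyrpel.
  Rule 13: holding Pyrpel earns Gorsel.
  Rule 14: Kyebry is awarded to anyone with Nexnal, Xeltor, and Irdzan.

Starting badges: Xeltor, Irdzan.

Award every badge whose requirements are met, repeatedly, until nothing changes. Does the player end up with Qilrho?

No

Qilrho would need Renxan and Irdzan (Rule 1), but Renxan is never earned.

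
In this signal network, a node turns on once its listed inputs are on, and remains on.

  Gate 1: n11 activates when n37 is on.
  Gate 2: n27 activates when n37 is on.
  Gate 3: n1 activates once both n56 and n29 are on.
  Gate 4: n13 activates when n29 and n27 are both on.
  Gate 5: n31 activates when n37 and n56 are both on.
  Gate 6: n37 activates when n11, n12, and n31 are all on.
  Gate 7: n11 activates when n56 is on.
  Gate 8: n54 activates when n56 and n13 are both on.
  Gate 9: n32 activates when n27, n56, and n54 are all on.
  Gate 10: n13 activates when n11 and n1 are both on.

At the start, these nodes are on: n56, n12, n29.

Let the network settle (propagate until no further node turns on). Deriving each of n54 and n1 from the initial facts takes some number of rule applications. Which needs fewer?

n1

n1: n56 and n29 are on, so n1 activates (Gate 3). [1 rule application]
n54: n56 is on, so n11 activates (Gate 7). Gate 3: n56 and n29 on → n1 on. Gate 10: n11 and n1 on → n13 on. Gate 8: n56 and n13 on → n54 on. [4 rule applications]
n1 needs fewer.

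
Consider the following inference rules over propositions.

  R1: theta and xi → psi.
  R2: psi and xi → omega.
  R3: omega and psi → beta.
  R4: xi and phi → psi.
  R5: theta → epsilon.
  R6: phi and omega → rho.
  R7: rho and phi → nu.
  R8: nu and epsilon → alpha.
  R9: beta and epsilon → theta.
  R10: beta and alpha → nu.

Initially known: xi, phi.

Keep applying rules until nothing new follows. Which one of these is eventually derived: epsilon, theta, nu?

From xi and phi, R4 gives psi.
From psi and xi, R2 gives omega.
From phi and omega, R6 gives rho.
From rho and phi, R7 gives nu.
epsilon would need theta (R5), but theta is never established. theta would need beta and epsilon (R9), but epsilon is never established.

nu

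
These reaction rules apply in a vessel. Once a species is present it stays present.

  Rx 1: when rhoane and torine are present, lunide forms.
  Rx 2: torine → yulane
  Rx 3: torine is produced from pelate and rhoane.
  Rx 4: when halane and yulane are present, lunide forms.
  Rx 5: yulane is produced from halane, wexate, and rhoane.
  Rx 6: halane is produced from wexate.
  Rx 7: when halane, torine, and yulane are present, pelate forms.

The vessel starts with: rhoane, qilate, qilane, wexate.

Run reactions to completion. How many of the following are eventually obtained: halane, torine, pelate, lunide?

2

wexate present → halane forms (Rx 6).
halane, wexate, and rhoane present → yulane forms (Rx 5).
halane and yulane present → lunide forms (Rx 4).
halane: reached.
torine would need pelate and rhoane (Rx 3), but pelate never forms.
pelate would need halane, torine, and yulane (Rx 7), but torine never forms.
lunide: reached.
Reached: halane and lunide — 2 of the 4.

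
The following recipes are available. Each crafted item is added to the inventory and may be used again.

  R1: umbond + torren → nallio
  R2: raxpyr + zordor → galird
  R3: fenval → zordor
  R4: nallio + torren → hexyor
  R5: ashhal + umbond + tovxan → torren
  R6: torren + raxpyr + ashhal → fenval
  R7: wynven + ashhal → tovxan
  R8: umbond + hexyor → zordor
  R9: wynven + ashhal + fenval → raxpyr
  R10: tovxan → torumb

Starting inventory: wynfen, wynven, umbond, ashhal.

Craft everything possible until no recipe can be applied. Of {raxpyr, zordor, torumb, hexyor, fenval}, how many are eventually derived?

3

wynven + ashhal → tovxan (R7).
Using R5, ashhal, umbond, and tovxan make torren.
Using R10, tovxan makes torumb.
umbond + torren → nallio (R1).
Using R4, nallio and torren make hexyor.
Using R8, umbond and hexyor make zordor.
raxpyr would need wynven, ashhal, and fenval (R9), but fenval is never obtained.
zordor: reached.
torumb: reached.
hexyor: reached.
fenval would need torren, raxpyr, and ashhal (R6), but raxpyr is never obtained.
Reached: zordor, torumb, and hexyor — 3 of the 5.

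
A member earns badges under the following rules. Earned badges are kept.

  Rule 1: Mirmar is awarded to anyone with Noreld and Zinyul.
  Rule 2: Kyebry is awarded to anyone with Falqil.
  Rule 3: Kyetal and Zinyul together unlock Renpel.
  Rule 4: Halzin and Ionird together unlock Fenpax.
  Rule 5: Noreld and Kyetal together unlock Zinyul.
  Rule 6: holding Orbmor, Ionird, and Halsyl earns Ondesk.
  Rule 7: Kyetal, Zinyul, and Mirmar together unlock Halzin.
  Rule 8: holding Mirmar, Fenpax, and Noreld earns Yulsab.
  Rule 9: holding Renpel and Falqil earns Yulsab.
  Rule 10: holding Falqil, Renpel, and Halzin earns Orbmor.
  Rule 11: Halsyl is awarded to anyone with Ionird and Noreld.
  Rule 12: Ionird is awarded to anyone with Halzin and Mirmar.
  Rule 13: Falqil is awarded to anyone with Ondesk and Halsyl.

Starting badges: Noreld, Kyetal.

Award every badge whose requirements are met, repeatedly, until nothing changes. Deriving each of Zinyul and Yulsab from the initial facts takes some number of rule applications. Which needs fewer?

Zinyul

Zinyul: With Noreld and Kyetal, Zinyul is earned (Rule 5). [1 rule application]
Yulsab: With Noreld and Kyetal, Zinyul is earned (Rule 5). With Noreld and Zinyul, Mirmar is earned (Rule 1). With Kyetal, Zinyul, and Mirmar, Halzin is earned (Rule 7). With Halzin and Mirmar, Ionird is earned (Rule 12). With Halzin and Ionird, Fenpax is earned (Rule 4). With Mirmar, Fenpax, and Noreld, Yulsab is earned (Rule 8). [6 rule applications]
Zinyul needs fewer.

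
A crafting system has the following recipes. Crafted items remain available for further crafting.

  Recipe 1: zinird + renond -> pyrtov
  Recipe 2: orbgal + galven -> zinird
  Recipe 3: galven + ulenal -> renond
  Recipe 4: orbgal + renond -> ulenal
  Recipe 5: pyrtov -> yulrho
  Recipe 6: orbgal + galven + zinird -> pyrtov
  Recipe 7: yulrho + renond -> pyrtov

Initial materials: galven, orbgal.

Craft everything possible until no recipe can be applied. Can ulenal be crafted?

ulenal would need orbgal and renond (Recipe 4), but renond is never obtained.

No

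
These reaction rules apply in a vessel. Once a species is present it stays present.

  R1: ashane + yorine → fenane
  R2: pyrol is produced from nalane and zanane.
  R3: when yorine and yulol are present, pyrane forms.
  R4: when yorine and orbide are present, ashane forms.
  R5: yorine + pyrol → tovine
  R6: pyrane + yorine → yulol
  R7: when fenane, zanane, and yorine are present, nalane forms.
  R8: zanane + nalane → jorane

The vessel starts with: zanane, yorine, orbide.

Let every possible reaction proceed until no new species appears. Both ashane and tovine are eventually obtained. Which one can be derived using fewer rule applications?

ashane: yorine and orbide present → ashane forms (R4). [1 rule application]
tovine: yorine and orbide present → ashane forms (R4). ashane and yorine present → fenane forms (R1). fenane, zanane, and yorine present → nalane forms (R7). nalane and zanane present → pyrol forms (R2). yorine and pyrol present → tovine forms (R5). [5 rule applications]
ashane needs fewer.

ashane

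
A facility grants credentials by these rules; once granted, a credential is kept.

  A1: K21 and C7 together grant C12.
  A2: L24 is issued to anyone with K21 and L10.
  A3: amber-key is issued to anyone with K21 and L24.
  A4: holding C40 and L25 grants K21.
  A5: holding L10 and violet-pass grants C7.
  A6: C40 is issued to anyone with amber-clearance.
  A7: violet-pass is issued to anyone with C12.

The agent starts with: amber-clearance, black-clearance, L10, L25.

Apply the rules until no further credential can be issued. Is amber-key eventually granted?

Holding amber-clearance grants C40 (A6).
Holding C40 and L25 grants K21 (A4).
Holding K21 and L10 grants L24 (A2).
Holding K21 and L24 grants amber-key (A3).

Yes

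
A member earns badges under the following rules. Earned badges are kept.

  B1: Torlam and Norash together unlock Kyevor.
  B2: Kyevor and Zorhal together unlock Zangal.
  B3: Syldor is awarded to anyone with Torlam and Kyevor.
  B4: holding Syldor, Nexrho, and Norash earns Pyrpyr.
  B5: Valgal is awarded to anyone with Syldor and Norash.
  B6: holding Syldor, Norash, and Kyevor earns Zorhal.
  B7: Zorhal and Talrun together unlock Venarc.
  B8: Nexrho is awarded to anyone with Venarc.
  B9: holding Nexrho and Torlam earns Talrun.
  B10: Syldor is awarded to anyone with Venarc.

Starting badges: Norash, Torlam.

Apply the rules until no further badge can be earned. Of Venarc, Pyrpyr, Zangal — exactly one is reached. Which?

With Torlam and Norash, Kyevor is earned (B1).
With Torlam and Kyevor, Syldor is earned (B3).
With Syldor, Norash, and Kyevor, Zorhal is earned (B6).
With Kyevor and Zorhal, Zangal is earned (B2).
Venarc would need Zorhal and Talrun (B7), but Talrun is never earned. Pyrpyr would need Syldor, Nexrho, and Norash (B4), but Nexrho is never earned.

Zangal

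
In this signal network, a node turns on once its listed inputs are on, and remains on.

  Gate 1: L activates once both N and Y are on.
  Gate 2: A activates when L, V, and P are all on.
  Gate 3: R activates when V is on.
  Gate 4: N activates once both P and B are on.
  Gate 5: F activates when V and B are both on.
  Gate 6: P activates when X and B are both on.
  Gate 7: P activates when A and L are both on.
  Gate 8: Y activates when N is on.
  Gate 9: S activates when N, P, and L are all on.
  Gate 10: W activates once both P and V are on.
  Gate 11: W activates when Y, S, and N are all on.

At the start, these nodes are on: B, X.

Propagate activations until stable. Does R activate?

R would need V (Gate 3), but V never turns on.

No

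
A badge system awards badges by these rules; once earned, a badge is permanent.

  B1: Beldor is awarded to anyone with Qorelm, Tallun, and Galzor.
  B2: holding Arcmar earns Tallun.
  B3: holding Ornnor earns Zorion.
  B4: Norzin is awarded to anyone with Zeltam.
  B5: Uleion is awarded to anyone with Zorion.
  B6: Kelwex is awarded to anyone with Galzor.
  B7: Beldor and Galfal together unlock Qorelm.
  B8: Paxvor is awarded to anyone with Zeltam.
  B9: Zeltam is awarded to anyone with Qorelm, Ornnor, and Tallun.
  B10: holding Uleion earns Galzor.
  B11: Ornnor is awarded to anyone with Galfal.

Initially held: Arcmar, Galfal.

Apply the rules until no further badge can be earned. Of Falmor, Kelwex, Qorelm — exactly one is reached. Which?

Kelwex

With Galfal, Ornnor is earned (B11).
With Ornnor, Zorion is earned (B3).
With Zorion, Uleion is earned (B5).
With Uleion, Galzor is earned (B10).
With Galzor, Kelwex is earned (B6).
Qorelm would need Beldor and Galfal (B7), but Beldor is never earned. No rule produces Falmor, and it is not given.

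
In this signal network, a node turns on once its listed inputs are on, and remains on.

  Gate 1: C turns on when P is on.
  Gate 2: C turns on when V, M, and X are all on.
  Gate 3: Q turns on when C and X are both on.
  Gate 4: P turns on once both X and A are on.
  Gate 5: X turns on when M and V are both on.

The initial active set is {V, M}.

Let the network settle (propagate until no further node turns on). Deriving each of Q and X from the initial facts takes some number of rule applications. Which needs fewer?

X

X: M and V are on, so X turns on (Gate 5). [1 rule application]
Q: Gate 5: M and V on → X on. Gate 2: V, M, and X on → C on. C and X are on, so Q turns on (Gate 3). [3 rule applications]
X needs fewer.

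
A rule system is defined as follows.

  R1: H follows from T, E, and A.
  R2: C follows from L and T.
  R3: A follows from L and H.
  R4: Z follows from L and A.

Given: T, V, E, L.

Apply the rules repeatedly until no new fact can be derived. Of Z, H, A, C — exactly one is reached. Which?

From L and T, R2 gives C.
Z would need L and A (R4), but A is never established. H would need T, E, and A (R1), but A is never established. A would need L and H (R3), but H is never established.

C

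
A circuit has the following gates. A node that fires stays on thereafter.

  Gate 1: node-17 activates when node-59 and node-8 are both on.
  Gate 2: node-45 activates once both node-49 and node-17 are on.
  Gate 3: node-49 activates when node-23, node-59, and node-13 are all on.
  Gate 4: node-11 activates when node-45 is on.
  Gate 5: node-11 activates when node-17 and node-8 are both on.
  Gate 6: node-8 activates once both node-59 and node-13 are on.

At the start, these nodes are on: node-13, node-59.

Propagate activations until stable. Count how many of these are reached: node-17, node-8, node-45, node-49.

2

Gate 6: node-59 and node-13 on → node-8 on.
node-59 and node-8 are on, so node-17 activates (Gate 1).
node-17: reached.
node-8: reached.
node-45 would need node-49 and node-17 (Gate 2), but node-49 never turns on.
node-49 would need node-23, node-59, and node-13 (Gate 3), but node-23 never turns on.
Reached: node-17 and node-8 — 2 of the 4.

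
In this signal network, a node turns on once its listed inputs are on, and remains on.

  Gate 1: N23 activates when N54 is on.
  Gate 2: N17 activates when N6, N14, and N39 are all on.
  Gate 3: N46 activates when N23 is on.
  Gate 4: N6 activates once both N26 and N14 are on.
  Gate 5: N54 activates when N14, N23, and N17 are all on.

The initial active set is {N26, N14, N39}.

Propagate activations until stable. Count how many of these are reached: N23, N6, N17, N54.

Gate 4: N26 and N14 on → N6 on.
N6, N14, and N39 are on, so N17 activates (Gate 2).
N23 would need N54 (Gate 1), but N54 never turns on.
N6: reached.
N17: reached.
N54 would need N14, N23, and N17 (Gate 5), but N23 never turns on.
Reached: N6 and N17 — 2 of the 4.

2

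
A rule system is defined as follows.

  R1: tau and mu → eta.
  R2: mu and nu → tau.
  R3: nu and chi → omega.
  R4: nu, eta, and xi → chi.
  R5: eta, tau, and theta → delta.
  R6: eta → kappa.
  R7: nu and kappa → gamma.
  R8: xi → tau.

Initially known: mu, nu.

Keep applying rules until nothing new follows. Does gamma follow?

Yes

mu and nu hold, so tau follows (R2).
tau and mu hold, so eta follows (R1).
eta holds, so kappa follows (R6).
From nu and kappa, R7 gives gamma.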